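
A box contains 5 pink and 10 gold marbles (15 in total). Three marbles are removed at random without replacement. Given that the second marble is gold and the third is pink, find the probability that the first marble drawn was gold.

P(first=gold and the second marble is gold and the third is pink) = (10/15)·(9/14)·(5/13) = 15/91.
P(E) = Σ over first color = 20/273 + 15/91 = 5/21.
By Bayes, P(first=gold | E) = 15/91 / 5/21 = 9/13 ≈ 0.6923.

9/13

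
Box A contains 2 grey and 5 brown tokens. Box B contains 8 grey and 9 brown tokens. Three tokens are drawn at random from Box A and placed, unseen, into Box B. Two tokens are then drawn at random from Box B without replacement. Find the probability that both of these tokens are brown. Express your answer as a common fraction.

Condition on how many of the transferred tokens are brown (from Box A: 5 brown of 7; then Box B has 20 total).
  1 brown: C(5,1)C(2,2)/C(7,3) = 1/7; then P = C(10,2)/C(20,2) = 9/38
  2 brown: C(5,2)C(2,1)/C(7,3) = 4/7; then P = C(11,2)/C(20,2) = 11/38
  3 brown: C(5,3)C(2,0)/C(7,3) = 2/7; then P = C(12,2)/C(20,2) = 33/95
P(both brown) = 397/1330 ≈ 0.2985.

397/1330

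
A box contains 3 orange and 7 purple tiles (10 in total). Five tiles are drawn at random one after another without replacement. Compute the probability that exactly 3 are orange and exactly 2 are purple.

Unordered draws without replacement: count favorable combinations over C(10,5).
Favorable = C(3,3) · C(7,2) = 21; total = C(10,5) = 252.
P = 21/252 = 1/12 ≈ 0.0833.

1/12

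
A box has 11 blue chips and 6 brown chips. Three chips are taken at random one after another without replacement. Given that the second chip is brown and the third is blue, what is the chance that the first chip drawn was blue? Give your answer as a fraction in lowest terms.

P(first=blue and the second chip is brown and the third is blue) = (11/17)·(6/16)·(10/15) = 11/68.
P(E) = Σ over first color = 11/68 + 11/136 = 33/136.
By Bayes, P(first=blue | E) = 11/68 / 33/136 = 2/3 ≈ 0.6667.

2/3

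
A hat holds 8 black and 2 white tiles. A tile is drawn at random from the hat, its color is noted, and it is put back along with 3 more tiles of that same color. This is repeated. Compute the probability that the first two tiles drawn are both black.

After a black draw the hat holds 11 black out of 13.
P = (8/10)·(11/13) = 44/65 ≈ 0.6769.

44/65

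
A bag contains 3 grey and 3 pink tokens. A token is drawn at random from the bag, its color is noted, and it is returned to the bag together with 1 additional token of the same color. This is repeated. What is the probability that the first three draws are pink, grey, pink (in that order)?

3/28

Track the composition after each reinforcement of +1.
P = (3/6) · (3/7) · (4/8) = 3/28 ≈ 0.1071.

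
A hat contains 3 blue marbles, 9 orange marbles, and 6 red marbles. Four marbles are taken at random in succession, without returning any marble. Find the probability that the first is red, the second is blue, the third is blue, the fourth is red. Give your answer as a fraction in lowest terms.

1/408

Multiply the conditional probability of each draw in order, without replacement, so each draw removes one from its color and from the total.
P = (6/18) · (3/17) · (2/16) · (5/15) = 1/408 ≈ 0.0025.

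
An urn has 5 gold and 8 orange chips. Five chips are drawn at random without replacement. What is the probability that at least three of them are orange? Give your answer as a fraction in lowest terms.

322/429

Sum the hypergeometric tail for j = 3,…,5 orange chips.
Favorable = C(8,3)·C(5,2) + C(8,4)·C(5,1) + C(8,5)·C(5,0) = 966; total = C(13,5) = 1287.
P = 966/1287 = 322/429 ≈ 0.7506.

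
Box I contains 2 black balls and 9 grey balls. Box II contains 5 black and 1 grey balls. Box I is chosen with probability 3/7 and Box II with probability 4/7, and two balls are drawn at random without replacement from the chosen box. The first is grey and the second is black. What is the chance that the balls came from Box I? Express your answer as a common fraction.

81/191

P(E | Box I) = 9/55; P(E | Box II) = 1/6.
P(E) = 3/7·9/55 + 4/7·1/6 = 191/1155.
By Bayes' rule, P(Box I | E) = 27/385 / 191/1155 = 81/191 ≈ 0.4241.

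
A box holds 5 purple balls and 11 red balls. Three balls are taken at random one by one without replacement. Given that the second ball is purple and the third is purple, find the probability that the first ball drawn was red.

11/14

P(first=red and the second ball is purple and the third is purple) = (11/16)·(5/15)·(4/14) = 11/168.
P(E) = Σ over first color = 1/56 + 11/168 = 1/12.
By Bayes, P(first=red | E) = 11/168 / 1/12 = 11/14 ≈ 0.7857.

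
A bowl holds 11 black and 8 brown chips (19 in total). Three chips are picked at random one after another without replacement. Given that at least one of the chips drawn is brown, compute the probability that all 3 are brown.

P(all 3 brown) = C(8,3)/C(19,3) = 56/969; P(at least one brown) = 1 − C(11,3)/C(19,3) = 268/323.
Since 'all 3 brown' ⊆ 'at least one brown', P(all 3 | at least one) = 56/969 / 268/323 = 14/201 ≈ 0.0697.

14/201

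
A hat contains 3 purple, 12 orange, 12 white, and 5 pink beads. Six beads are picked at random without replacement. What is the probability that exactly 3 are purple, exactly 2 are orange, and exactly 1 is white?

Unordered draws without replacement: count favorable combinations over C(32,6).
Favorable = C(3,3) · C(12,2) · C(12,1) · C(5,0) = 792; total = C(32,6) = 906192.
P = 792/906192 = 11/12586 ≈ 0.0009.

11/12586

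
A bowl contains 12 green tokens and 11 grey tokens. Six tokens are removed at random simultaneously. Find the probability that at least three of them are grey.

Sum the hypergeometric tail for j = 3,…,6 grey tokens.
Favorable = C(11,3)·C(12,3) + C(11,4)·C(12,2) + C(11,5)·C(12,1) + C(11,6)·C(12,0) = 64086; total = C(23,6) = 100947.
P = 64086/100947 = 1942/3059 ≈ 0.6348.

1942/3059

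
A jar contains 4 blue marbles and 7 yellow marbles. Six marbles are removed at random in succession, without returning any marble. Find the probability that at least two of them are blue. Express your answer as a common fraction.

Sum the hypergeometric tail for j = 2,…,4 blue marbles.
Favorable = C(4,2)·C(7,4) + C(4,3)·C(7,3) + C(4,4)·C(7,2) = 371; total = C(11,6) = 462.
P = 371/462 = 53/66 ≈ 0.8030.

53/66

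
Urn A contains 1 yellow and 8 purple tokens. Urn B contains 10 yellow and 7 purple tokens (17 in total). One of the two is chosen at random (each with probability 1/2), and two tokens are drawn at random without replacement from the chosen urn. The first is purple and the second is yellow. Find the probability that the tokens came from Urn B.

P(E | Urn A) = 1/9; P(E | Urn B) = 35/136.
P(E) = 1/2·1/9 + 1/2·35/136 = 451/2448.
By Bayes' rule, P(Urn B | E) = 35/272 / 451/2448 = 315/451 ≈ 0.6984.

315/451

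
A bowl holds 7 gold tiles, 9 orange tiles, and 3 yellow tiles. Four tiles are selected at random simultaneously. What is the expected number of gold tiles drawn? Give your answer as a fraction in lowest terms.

28/19

By linearity of expectation, E[X] = Σ P(draw i is gold); by symmetry each draw (even without replacement) has P(gold) = 7/19.
E[X] = 4 · 7/19 = 28/19 ≈ 1.4737.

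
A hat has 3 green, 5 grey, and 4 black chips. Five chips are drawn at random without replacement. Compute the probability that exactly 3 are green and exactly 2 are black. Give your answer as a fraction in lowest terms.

1/132

Unordered draws without replacement: count favorable combinations over C(12,5).
Favorable = C(3,3) · C(5,0) · C(4,2) = 6; total = C(12,5) = 792.
P = 6/792 = 1/132 ≈ 0.0076.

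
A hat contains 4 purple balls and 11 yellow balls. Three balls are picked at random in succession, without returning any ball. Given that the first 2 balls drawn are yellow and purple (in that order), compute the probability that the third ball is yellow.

After removing 1 purple, 1 yellow, the hat has 10 yellow out of 13 remaining.
P(third is yellow | given) = 10/13 ≈ 0.7692.

10/13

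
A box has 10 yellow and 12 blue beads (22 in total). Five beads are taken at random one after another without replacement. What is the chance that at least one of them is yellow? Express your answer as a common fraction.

129/133

Use the complement: P(at least one yellow) = 1 − P(no yellow).
P(none) = C(12,5)/C(22,5) = 792/26334.
So P = 1 − 792/26334 = 129/133 ≈ 0.9699.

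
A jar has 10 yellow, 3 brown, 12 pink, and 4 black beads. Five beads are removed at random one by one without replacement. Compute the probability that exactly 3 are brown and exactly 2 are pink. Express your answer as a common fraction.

22/39585

Unordered draws without replacement: count favorable combinations over C(29,5).
Favorable = C(10,0) · C(3,3) · C(12,2) · C(4,0) = 66; total = C(29,5) = 118755.
P = 66/118755 = 22/39585 ≈ 0.0006.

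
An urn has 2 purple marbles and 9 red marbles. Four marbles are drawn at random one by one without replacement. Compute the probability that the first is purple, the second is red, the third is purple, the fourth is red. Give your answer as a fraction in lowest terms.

1/55

Multiply the conditional probability of each draw in order, without replacement, so each draw removes one from its color and from the total.
P = (2/11) · (9/10) · (1/9) · (8/8) = 1/55 ≈ 0.0182.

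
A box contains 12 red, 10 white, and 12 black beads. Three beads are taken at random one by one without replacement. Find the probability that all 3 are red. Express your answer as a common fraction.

Unordered draws without replacement: count favorable combinations over C(34,3).
Favorable = C(12,3) · C(10,0) · C(12,0) = 220; total = C(34,3) = 5984.
P = 220/5984 = 5/136 ≈ 0.0368.

5/136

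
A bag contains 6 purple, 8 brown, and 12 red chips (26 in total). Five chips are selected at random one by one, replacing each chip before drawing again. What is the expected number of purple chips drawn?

15/13

By linearity of expectation, E[X] = Σ P(draw i is purple); each independent draw has P(purple) = 6/26.
E[X] = 5 · 6/26 = 15/13 ≈ 1.1538.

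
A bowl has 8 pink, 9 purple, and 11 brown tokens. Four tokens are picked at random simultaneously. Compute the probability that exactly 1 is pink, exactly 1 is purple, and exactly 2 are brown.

Unordered draws without replacement: count favorable combinations over C(28,4).
Favorable = C(8,1) · C(9,1) · C(11,2) = 3960; total = C(28,4) = 20475.
P = 3960/20475 = 88/455 ≈ 0.1934.

88/455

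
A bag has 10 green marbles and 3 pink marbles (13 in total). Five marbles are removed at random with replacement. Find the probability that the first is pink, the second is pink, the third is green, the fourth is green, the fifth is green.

9000/371293

Multiply the conditional probability of each draw in order, with replacement (the composition resets each draw).
P = (3/13) · (3/13) · (10/13) · (10/13) · (10/13) = 9000/371293 ≈ 0.0242.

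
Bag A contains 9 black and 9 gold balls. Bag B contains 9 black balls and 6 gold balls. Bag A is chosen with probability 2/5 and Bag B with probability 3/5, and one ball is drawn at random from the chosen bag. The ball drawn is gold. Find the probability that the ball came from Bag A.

5/11

P(gold | Bag A) = 1/2; P(gold | Bag B) = 2/5.
P(gold) = 2/5·1/2 + 3/5·2/5 = 11/25.
By Bayes' rule, P(Bag A | gold) = 1/5 / 11/25 = 5/11 ≈ 0.4545.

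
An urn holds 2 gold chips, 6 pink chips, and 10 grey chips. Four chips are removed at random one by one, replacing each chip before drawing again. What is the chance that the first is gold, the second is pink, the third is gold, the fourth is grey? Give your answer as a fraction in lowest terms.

5/2187

Multiply the conditional probability of each draw in order, with replacement (the composition resets each draw).
P = (2/18) · (6/18) · (2/18) · (10/18) = 5/2187 ≈ 0.0023.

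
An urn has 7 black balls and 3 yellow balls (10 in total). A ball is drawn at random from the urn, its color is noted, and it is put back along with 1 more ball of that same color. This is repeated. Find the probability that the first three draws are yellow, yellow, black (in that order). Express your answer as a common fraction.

7/110

Track the composition after each reinforcement of +1.
P = (3/10) · (4/11) · (7/12) = 7/110 ≈ 0.0636.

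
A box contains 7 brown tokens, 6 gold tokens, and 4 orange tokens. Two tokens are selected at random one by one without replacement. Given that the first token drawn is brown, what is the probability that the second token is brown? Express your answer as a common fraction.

3/8

After removing 1 brown, the box has 6 brown out of 16 remaining.
P(second is brown | given) = 6/16 = 3/8 ≈ 0.3750.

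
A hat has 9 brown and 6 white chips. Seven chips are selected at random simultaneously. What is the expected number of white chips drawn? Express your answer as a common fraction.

14/5

By linearity of expectation, E[X] = Σ P(draw i is white); by symmetry each draw (even without replacement) has P(white) = 6/15.
E[X] = 7 · 6/15 = 14/5 ≈ 2.8000.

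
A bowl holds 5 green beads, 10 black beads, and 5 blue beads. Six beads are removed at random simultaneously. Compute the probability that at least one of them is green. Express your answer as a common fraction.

Use the complement: P(at least one green) = 1 − P(no green).
P(none) = C(15,6)/C(20,6) = 5005/38760.
So P = 1 − 5005/38760 = 6751/7752 ≈ 0.8709.

6751/7752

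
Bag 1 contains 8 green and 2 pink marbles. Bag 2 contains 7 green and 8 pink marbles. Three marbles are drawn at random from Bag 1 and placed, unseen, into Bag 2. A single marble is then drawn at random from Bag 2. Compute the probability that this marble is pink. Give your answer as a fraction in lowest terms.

43/90

Condition on how many of the transferred marbles are pink (from Bag 1: 2 pink of 10; then Bag 2 has 18 total).
  0 pink: C(2,0)C(8,3)/C(10,3) = 7/15; then P = 8/18
  1 pink: C(2,1)C(8,2)/C(10,3) = 7/15; then P = 9/18
  2 pink: C(2,2)C(8,1)/C(10,3) = 1/15; then P = 10/18
P(pink from Bag 2) = 43/90 ≈ 0.4778.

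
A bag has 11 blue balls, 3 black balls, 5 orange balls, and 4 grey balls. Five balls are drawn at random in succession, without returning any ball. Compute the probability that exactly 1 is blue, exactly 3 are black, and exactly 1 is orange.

Unordered draws without replacement: count favorable combinations over C(23,5).
Favorable = C(11,1) · C(3,3) · C(5,1) · C(4,0) = 55; total = C(23,5) = 33649.
P = 55/33649 = 5/3059 ≈ 0.0016.

5/3059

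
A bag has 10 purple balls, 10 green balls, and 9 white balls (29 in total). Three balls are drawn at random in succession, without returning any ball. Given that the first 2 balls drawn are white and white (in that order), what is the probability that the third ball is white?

7/27

After removing 2 white, the bag has 7 white out of 27 remaining.
P(third is white | given) = 7/27 ≈ 0.2593.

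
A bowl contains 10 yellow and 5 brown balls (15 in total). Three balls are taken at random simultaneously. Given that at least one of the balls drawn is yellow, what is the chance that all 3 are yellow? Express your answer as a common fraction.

24/89

P(all 3 yellow) = C(10,3)/C(15,3) = 24/91; P(at least one yellow) = 1 − C(5,3)/C(15,3) = 89/91.
Since 'all 3 yellow' ⊆ 'at least one yellow', P(all 3 | at least one) = 24/91 / 89/91 = 24/89 ≈ 0.2697.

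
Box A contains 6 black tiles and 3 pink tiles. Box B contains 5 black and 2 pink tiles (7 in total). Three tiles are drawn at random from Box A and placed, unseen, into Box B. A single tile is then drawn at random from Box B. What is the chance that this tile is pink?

Condition on how many of the transferred tiles are pink (from Box A: 3 pink of 9; then Box B has 10 total).
  0 pink: C(3,0)C(6,3)/C(9,3) = 5/21; then P = 2/10
  1 pink: C(3,1)C(6,2)/C(9,3) = 15/28; then P = 3/10
  2 pink: C(3,2)C(6,1)/C(9,3) = 3/14; then P = 4/10
  3 pink: C(3,3)C(6,0)/C(9,3) = 1/84; then P = 5/10
P(pink from Box B) = 3/10 ≈ 0.3000.

3/10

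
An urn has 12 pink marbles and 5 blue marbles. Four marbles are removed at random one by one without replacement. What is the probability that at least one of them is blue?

Use the complement: P(at least one blue) = 1 − P(no blue).
P(none) = C(12,4)/C(17,4) = 495/2380.
So P = 1 − 495/2380 = 377/476 ≈ 0.7920.

377/476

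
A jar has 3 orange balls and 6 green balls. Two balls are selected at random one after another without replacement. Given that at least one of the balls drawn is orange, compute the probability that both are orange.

P(both orange) = C(3,2)/C(9,2) = 1/12; P(at least one orange) = 1 − C(6,2)/C(9,2) = 7/12.
Since 'both orange' ⊆ 'at least one orange', P(both | at least one) = 1/12 / 7/12 = 1/7 ≈ 0.1429.

1/7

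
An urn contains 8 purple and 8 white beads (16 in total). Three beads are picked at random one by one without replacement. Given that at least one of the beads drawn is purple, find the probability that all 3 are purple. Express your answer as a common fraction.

1/9

P(all 3 purple) = C(8,3)/C(16,3) = 1/10; P(at least one purple) = 1 − C(8,3)/C(16,3) = 9/10.
Since 'all 3 purple' ⊆ 'at least one purple', P(all 3 | at least one) = 1/10 / 9/10 = 1/9 ≈ 0.1111.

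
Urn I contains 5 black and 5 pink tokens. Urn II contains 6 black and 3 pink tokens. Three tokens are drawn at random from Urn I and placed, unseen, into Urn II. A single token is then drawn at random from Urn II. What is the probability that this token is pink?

Condition on how many of the transferred tokens are pink (from Urn I: 5 pink of 10; then Urn II has 12 total).
  0 pink: C(5,0)C(5,3)/C(10,3) = 1/12; then P = 3/12
  1 pink: C(5,1)C(5,2)/C(10,3) = 5/12; then P = 4/12
  2 pink: C(5,2)C(5,1)/C(10,3) = 5/12; then P = 5/12
  3 pink: C(5,3)C(5,0)/C(10,3) = 1/12; then P = 6/12
P(pink from Urn II) = 3/8 ≈ 0.3750.

3/8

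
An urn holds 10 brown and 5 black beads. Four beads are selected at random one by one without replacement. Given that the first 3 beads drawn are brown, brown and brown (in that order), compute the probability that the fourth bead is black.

After removing 3 brown, the urn has 5 black out of 12 remaining.
P(fourth is black | given) = 5/12 ≈ 0.4167.

5/12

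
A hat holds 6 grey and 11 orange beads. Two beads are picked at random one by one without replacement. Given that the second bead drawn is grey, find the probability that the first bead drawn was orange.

11/16

P(first=orange and the second bead drawn is grey) = (11/17)·(6/16) = 33/136.
P(the second bead drawn is grey) = Σ over first color = 15/136 + 33/136 = 6/17.
By Bayes, P(first=orange | the second bead drawn is grey) = 33/136 / 6/17 = 11/16 ≈ 0.6875.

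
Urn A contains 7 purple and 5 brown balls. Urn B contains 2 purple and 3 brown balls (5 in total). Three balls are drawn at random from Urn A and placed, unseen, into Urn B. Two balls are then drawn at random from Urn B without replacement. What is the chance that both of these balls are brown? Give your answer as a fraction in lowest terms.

Condition on how many of the transferred balls are brown (from Urn A: 5 brown of 12; then Urn B has 8 total).
  0 brown: C(5,0)C(7,3)/C(12,3) = 7/44; then P = C(3,2)/C(8,2) = 3/28
  1 brown: C(5,1)C(7,2)/C(12,3) = 21/44; then P = C(4,2)/C(8,2) = 3/14
  2 brown: C(5,2)C(7,1)/C(12,3) = 7/22; then P = C(5,2)/C(8,2) = 5/14
  3 brown: C(5,3)C(7,0)/C(12,3) = 1/22; then P = C(6,2)/C(8,2) = 15/28
P(both brown) = 317/1232 ≈ 0.2573.

317/1232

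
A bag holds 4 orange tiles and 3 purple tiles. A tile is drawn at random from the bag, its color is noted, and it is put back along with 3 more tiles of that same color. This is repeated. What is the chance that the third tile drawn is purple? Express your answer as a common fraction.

Sum over the four possibilities for the first two draws (purple/not-purple each), tracking how the purple count and total change by +3 per draw.
P(third is purple) = 3/7 ≈ 0.4286. (In a Pólya urn every draw has the same marginal probability 3/7.)

3/7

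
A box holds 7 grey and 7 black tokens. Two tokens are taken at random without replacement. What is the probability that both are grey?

3/13

Unordered draws without replacement: count favorable combinations over C(14,2).
Favorable = C(7,2) · C(7,0) = 21; total = C(14,2) = 91.
P = 21/91 = 3/13 ≈ 0.2308.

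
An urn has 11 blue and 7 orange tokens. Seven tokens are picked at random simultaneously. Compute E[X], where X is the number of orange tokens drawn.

By linearity of expectation, E[X] = Σ P(draw i is orange); by symmetry each draw (even without replacement) has P(orange) = 7/18.
E[X] = 7 · 7/18 = 49/18 ≈ 2.7222.

49/18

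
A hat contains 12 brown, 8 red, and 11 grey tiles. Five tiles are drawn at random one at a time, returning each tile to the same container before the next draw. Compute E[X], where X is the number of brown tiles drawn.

By linearity of expectation, E[X] = Σ P(draw i is brown); each independent draw has P(brown) = 12/31.
E[X] = 5 · 12/31 = 60/31 ≈ 1.9355.

60/31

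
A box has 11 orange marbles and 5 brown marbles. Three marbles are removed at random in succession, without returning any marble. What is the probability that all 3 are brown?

Unordered draws without replacement: count favorable combinations over C(16,3).
Favorable = C(11,0) · C(5,3) = 10; total = C(16,3) = 560.
P = 10/560 = 1/56 ≈ 0.0179.

1/56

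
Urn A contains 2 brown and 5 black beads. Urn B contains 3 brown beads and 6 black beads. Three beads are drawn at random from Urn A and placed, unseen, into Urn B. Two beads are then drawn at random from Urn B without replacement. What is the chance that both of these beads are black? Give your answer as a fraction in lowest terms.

Condition on how many of the transferred beads are black (from Urn A: 5 black of 7; then Urn B has 12 total).
  1 black: C(5,1)C(2,2)/C(7,3) = 1/7; then P = C(7,2)/C(12,2) = 7/22
  2 black: C(5,2)C(2,1)/C(7,3) = 4/7; then P = C(8,2)/C(12,2) = 14/33
  3 black: C(5,3)C(2,0)/C(7,3) = 2/7; then P = C(9,2)/C(12,2) = 6/11
P(both black) = 205/462 ≈ 0.4437.

205/462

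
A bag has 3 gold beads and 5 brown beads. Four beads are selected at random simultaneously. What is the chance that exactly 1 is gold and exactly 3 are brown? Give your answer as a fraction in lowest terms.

Unordered draws without replacement: count favorable combinations over C(8,4).
Favorable = C(3,1) · C(5,3) = 30; total = C(8,4) = 70.
P = 30/70 = 3/7 ≈ 0.4286.

3/7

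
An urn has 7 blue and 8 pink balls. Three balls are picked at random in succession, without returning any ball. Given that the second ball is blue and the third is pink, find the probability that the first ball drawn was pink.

7/13

P(first=pink and the second ball is blue and the third is pink) = (8/15)·(7/14)·(7/13) = 28/195.
P(E) = Σ over first color = 8/65 + 28/195 = 4/15.
By Bayes, P(first=pink | E) = 28/195 / 4/15 = 7/13 ≈ 0.5385.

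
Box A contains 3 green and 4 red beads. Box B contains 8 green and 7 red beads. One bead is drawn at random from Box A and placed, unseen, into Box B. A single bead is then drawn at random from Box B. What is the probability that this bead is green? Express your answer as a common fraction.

Condition on how many of the transferred beads are green (from Box A: 3 green of 7; then Box B has 16 total).
  0 green: C(3,0)C(4,1)/C(7,1) = 4/7; then P = 8/16
  1 green: C(3,1)C(4,0)/C(7,1) = 3/7; then P = 9/16
P(green from Box B) = 59/112 ≈ 0.5268.

59/112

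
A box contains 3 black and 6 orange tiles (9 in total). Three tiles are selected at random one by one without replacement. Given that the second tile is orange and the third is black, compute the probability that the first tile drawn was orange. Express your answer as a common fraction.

P(first=orange and the second tile is orange and the third is black) = (6/9)·(5/8)·(3/7) = 5/28.
P(E) = Σ over first color = 1/14 + 5/28 = 1/4.
By Bayes, P(first=orange | E) = 5/28 / 1/4 = 5/7 ≈ 0.7143.

5/7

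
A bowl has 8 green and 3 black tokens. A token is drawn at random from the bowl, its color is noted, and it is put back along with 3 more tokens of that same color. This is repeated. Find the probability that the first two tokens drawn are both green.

4/7

After a green draw the bowl holds 11 green out of 14.
P = (8/11)·(11/14) = 4/7 ≈ 0.5714.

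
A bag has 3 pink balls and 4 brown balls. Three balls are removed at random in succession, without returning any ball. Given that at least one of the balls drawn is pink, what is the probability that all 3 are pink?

1/31

P(all 3 pink) = C(3,3)/C(7,3) = 1/35; P(at least one pink) = 1 − C(4,3)/C(7,3) = 31/35.
Since 'all 3 pink' ⊆ 'at least one pink', P(all 3 | at least one) = 1/35 / 31/35 = 1/31 ≈ 0.0323.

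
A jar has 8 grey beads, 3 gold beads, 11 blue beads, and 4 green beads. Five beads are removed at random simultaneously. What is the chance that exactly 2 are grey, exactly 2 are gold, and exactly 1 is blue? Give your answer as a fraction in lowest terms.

21/1495

Unordered draws without replacement: count favorable combinations over C(26,5).
Favorable = C(8,2) · C(3,2) · C(11,1) · C(4,0) = 924; total = C(26,5) = 65780.
P = 924/65780 = 21/1495 ≈ 0.0140.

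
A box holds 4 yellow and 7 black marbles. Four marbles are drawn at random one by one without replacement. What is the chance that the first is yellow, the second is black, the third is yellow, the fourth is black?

Multiply the conditional probability of each draw in order, without replacement, so each draw removes one from its color and from the total.
P = (4/11) · (7/10) · (3/9) · (6/8) = 7/110 ≈ 0.0636.

7/110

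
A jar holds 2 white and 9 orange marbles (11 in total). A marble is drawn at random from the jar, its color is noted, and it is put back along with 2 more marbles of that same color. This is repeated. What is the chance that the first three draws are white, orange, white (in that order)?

Track the composition after each reinforcement of +2.
P = (2/11) · (9/13) · (4/15) = 24/715 ≈ 0.0336.

24/715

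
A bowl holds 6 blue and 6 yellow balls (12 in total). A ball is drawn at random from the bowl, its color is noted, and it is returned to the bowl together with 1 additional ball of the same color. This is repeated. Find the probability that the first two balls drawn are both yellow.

7/26

After a yellow draw the bowl holds 7 yellow out of 13.
P = (6/12)·(7/13) = 7/26 ≈ 0.2692.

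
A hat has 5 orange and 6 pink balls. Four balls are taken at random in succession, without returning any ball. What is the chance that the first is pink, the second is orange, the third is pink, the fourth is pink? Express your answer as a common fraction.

Multiply the conditional probability of each draw in order, without replacement, so each draw removes one from its color and from the total.
P = (6/11) · (5/10) · (5/9) · (4/8) = 5/66 ≈ 0.0758.

5/66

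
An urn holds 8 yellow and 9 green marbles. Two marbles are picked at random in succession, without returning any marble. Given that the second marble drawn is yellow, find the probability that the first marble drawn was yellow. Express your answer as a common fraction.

P(first=yellow and the second marble drawn is yellow) = (8/17)·(7/16) = 7/34.
P(the second marble drawn is yellow) = Σ over first color = 7/34 + 9/34 = 8/17.
By Bayes, P(first=yellow | the second marble drawn is yellow) = 7/34 / 8/17 = 7/16 ≈ 0.4375.

7/16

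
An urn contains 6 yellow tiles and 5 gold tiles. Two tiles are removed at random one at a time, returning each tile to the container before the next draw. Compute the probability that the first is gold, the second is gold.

25/121

Multiply the conditional probability of each draw in order, with replacement (the composition resets each draw).
P = (5/11) · (5/11) = 25/121 ≈ 0.2066.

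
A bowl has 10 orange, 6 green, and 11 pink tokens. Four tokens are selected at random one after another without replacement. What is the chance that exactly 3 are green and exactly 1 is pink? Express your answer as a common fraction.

22/1755

Unordered draws without replacement: count favorable combinations over C(27,4).
Favorable = C(10,0) · C(6,3) · C(11,1) = 220; total = C(27,4) = 17550.
P = 220/17550 = 22/1755 ≈ 0.0125.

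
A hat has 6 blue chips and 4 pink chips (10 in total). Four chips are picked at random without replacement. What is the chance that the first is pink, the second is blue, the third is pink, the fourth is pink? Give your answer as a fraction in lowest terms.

Multiply the conditional probability of each draw in order, without replacement, so each draw removes one from its color and from the total.
P = (4/10) · (6/9) · (3/8) · (2/7) = 1/35 ≈ 0.0286.

1/35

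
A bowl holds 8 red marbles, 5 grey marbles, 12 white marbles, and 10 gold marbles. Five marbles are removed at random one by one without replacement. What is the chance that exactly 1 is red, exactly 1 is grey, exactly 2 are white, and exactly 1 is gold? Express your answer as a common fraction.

300/3689

Unordered draws without replacement: count favorable combinations over C(35,5).
Favorable = C(8,1) · C(5,1) · C(12,2) · C(10,1) = 26400; total = C(35,5) = 324632.
P = 26400/324632 = 300/3689 ≈ 0.0813.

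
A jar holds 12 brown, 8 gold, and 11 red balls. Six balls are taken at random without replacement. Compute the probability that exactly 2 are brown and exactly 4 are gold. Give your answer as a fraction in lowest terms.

220/35061

Unordered draws without replacement: count favorable combinations over C(31,6).
Favorable = C(12,2) · C(8,4) · C(11,0) = 4620; total = C(31,6) = 736281.
P = 4620/736281 = 220/35061 ≈ 0.0063.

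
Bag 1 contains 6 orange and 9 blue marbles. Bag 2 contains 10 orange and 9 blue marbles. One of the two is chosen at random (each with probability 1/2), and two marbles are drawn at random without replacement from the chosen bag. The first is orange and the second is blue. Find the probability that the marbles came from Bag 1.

P(E | Bag 1) = 9/35; P(E | Bag 2) = 5/19.
P(E) = 1/2·9/35 + 1/2·5/19 = 173/665.
By Bayes' rule, P(Bag 1 | E) = 9/70 / 173/665 = 171/346 ≈ 0.4942.

171/346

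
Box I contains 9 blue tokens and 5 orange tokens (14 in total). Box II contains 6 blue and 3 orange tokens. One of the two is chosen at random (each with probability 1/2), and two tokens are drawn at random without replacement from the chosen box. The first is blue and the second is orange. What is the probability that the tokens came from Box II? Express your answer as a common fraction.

91/181

P(E | Box I) = 45/182; P(E | Box II) = 1/4.
P(E) = 1/2·45/182 + 1/2·1/4 = 181/728.
By Bayes' rule, P(Box II | E) = 1/8 / 181/728 = 91/181 ≈ 0.5028.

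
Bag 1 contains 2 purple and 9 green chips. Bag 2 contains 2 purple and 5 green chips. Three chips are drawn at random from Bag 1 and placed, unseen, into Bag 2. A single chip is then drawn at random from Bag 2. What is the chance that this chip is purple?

14/55

Condition on how many of the transferred chips are purple (from Bag 1: 2 purple of 11; then Bag 2 has 10 total).
  0 purple: C(2,0)C(9,3)/C(11,3) = 28/55; then P = 2/10
  1 purple: C(2,1)C(9,2)/C(11,3) = 24/55; then P = 3/10
  2 purple: C(2,2)C(9,1)/C(11,3) = 3/55; then P = 4/10
P(purple from Bag 2) = 14/55 ≈ 0.2545.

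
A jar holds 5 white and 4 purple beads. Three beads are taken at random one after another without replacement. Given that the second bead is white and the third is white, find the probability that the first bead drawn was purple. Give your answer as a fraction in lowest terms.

4/7

P(first=purple and the second bead is white and the third is white) = (4/9)·(5/8)·(4/7) = 10/63.
P(E) = Σ over first color = 5/42 + 10/63 = 5/18.
By Bayes, P(first=purple | E) = 10/63 / 5/18 = 4/7 ≈ 0.5714.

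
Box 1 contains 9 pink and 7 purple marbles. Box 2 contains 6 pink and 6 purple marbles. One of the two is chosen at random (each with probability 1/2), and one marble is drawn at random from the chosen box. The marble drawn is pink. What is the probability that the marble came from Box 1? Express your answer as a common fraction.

9/17

P(pink | Box 1) = 9/16; P(pink | Box 2) = 1/2.
P(pink) = 1/2·9/16 + 1/2·1/2 = 17/32.
By Bayes' rule, P(Box 1 | pink) = 9/32 / 17/32 = 9/17 ≈ 0.5294.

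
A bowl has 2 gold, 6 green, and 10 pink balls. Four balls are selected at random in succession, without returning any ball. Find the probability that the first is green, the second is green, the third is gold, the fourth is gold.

Multiply the conditional probability of each draw in order, without replacement, so each draw removes one from its color and from the total.
P = (6/18) · (5/17) · (2/16) · (1/15) = 1/1224 ≈ 0.0008.

1/1224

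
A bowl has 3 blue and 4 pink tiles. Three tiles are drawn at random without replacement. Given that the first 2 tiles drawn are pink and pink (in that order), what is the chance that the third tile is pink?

After removing 2 pink, the bowl has 2 pink out of 5 remaining.
P(third is pink | given) = 2/5 ≈ 0.4000.

2/5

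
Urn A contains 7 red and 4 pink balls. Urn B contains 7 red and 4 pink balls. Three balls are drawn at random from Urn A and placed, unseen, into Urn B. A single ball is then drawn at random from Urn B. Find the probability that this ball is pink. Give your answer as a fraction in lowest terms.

Condition on how many of the transferred balls are pink (from Urn A: 4 pink of 11; then Urn B has 14 total).
  0 pink: C(4,0)C(7,3)/C(11,3) = 7/33; then P = 4/14
  1 pink: C(4,1)C(7,2)/C(11,3) = 28/55; then P = 5/14
  2 pink: C(4,2)C(7,1)/C(11,3) = 14/55; then P = 6/14
  3 pink: C(4,3)C(7,0)/C(11,3) = 4/165; then P = 7/14
P(pink from Urn B) = 4/11 ≈ 0.3636.

4/11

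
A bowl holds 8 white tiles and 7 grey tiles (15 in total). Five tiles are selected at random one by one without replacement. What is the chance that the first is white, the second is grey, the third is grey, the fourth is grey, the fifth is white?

Multiply the conditional probability of each draw in order, without replacement, so each draw removes one from its color and from the total.
P = (8/15) · (7/14) · (6/13) · (5/12) · (7/11) = 14/429 ≈ 0.0326.

14/429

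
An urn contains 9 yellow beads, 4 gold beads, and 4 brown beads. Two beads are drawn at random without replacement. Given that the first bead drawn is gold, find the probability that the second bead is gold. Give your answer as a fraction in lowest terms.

3/16

After removing 1 gold, the urn has 3 gold out of 16 remaining.
P(second is gold | given) = 3/16 ≈ 0.1875.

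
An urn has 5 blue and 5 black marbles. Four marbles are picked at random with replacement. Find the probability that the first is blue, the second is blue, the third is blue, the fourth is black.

1/16

Multiply the conditional probability of each draw in order, with replacement (the composition resets each draw).
P = (5/10) · (5/10) · (5/10) · (5/10) = 1/16 ≈ 0.0625.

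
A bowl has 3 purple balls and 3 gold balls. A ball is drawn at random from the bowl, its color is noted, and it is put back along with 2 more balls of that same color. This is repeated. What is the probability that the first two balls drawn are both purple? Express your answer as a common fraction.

After a purple draw the bowl holds 5 purple out of 8.
P = (3/6)·(5/8) = 5/16 ≈ 0.3125.

5/16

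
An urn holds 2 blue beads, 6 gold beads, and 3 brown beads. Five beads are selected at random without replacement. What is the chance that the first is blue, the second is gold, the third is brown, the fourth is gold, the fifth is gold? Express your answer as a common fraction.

Multiply the conditional probability of each draw in order, without replacement, so each draw removes one from its color and from the total.
P = (2/11) · (6/10) · (3/9) · (5/8) · (4/7) = 1/77 ≈ 0.0130.

1/77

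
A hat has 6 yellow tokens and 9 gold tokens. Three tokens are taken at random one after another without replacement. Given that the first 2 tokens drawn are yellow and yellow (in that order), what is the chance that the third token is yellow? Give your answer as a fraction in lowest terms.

After removing 2 yellow, the hat has 4 yellow out of 13 remaining.
P(third is yellow | given) = 4/13 ≈ 0.3077.

4/13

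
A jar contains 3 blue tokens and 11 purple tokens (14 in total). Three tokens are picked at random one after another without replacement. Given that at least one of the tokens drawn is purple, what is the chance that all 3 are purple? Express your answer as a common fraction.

P(all 3 purple) = C(11,3)/C(14,3) = 165/364; P(at least one purple) = 1 − C(3,3)/C(14,3) = 363/364.
Since 'all 3 purple' ⊆ 'at least one purple', P(all 3 | at least one) = 165/364 / 363/364 = 5/11 ≈ 0.4545.

5/11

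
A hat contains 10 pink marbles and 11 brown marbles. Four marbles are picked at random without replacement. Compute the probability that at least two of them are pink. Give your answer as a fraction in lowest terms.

89/133

Sum the hypergeometric tail for j = 2,…,4 pink marbles.
Favorable = C(10,2)·C(11,2) + C(10,3)·C(11,1) + C(10,4)·C(11,0) = 4005; total = C(21,4) = 5985.
P = 4005/5985 = 89/133 ≈ 0.6692.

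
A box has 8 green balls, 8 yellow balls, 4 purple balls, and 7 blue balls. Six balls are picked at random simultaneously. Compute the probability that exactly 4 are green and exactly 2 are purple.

14/9867

Unordered draws without replacement: count favorable combinations over C(27,6).
Favorable = C(8,4) · C(8,0) · C(4,2) · C(7,0) = 420; total = C(27,6) = 296010.
P = 420/296010 = 14/9867 ≈ 0.0014.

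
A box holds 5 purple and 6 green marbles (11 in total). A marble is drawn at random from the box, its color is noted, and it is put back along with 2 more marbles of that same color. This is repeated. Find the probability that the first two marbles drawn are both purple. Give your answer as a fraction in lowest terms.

After a purple draw the box holds 7 purple out of 13.
P = (5/11)·(7/13) = 35/143 ≈ 0.2448.

35/143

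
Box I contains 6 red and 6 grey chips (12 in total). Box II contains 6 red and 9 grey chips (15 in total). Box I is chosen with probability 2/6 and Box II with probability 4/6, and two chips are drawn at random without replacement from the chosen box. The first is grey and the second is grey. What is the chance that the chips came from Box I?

175/703

P(E | Box I) = 5/22; P(E | Box II) = 12/35.
P(E) = 1/3·5/22 + 2/3·12/35 = 703/2310.
By Bayes' rule, P(Box I | E) = 5/66 / 703/2310 = 175/703 ≈ 0.2489.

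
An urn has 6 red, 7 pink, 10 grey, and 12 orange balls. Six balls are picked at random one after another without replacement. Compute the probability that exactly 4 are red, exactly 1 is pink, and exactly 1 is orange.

9/11594

Unordered draws without replacement: count favorable combinations over C(35,6).
Favorable = C(6,4) · C(7,1) · C(10,0) · C(12,1) = 1260; total = C(35,6) = 1623160.
P = 1260/1623160 = 9/11594 ≈ 0.0008.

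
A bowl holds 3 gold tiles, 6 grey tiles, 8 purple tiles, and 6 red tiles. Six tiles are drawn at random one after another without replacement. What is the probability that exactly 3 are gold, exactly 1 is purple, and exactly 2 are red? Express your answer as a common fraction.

40/33649

Unordered draws without replacement: count favorable combinations over C(23,6).
Favorable = C(3,3) · C(6,0) · C(8,1) · C(6,2) = 120; total = C(23,6) = 100947.
P = 120/100947 = 40/33649 ≈ 0.0012.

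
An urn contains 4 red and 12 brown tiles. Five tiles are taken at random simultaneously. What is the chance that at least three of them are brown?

341/364

Sum the hypergeometric tail for j = 3,…,5 brown tiles.
Favorable = C(12,3)·C(4,2) + C(12,4)·C(4,1) + C(12,5)·C(4,0) = 4092; total = C(16,5) = 4368.
P = 4092/4368 = 341/364 ≈ 0.9368.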